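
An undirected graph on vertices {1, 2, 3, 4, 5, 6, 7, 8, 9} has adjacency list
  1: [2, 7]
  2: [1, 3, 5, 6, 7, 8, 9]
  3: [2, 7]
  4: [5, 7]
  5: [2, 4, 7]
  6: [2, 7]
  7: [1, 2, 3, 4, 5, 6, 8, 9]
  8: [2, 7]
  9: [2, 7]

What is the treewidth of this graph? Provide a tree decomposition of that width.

Treewidth 2.
Bags: B1 = {2, 3, 7}  B2 = {2, 7, 9}  B3 = {2, 6, 7}  B4 = {2, 5, 7}  B5 = {4, 5, 7}  B6 = {1, 2, 7}  B7 = {2, 7, 8}
Tree: B1–B2, B1–B3, B1–B4, B4–B5, B2–B6, B6–B7

Each bag holds 3 vertices, so the decomposition has width 2, which upper-bounds the treewidth. Conversely, {1, 2, 7} is a clique of size 3, and the vertices of any clique must share a bag in every tree decomposition; so some bag has ≥ 3 vertices and tw(G) ≥ 2. Therefore the treewidth is 2.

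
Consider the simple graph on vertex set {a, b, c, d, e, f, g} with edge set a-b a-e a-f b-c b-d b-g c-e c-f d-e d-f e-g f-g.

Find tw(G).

3

A width-3 tree decomposition is:
Bags: B1 = {b, d, e, f}  B2 = {b, e, f, g}  B3 = {a, b, e, f}  B4 = {b, c, e, f}
Tree: B1–B2, B2–B3, B3–B4
The largest bag has 4 vertices, giving width 3; this decomposition certifies tw(G) ≤ 3. For the lower bound: the 4 vertex sets {d,e}, {f,g}, {b}, {a} are disjoint, each induces a connected subgraph, and every pair is joined by at least one edge of G. Contracting each set to a single vertex therefore yields K_{4} as a minor, and since treewidth is minor-monotone, tw(G) ≥ tw(K_{4}) = 3. Hence tw(G) = 3 exactly.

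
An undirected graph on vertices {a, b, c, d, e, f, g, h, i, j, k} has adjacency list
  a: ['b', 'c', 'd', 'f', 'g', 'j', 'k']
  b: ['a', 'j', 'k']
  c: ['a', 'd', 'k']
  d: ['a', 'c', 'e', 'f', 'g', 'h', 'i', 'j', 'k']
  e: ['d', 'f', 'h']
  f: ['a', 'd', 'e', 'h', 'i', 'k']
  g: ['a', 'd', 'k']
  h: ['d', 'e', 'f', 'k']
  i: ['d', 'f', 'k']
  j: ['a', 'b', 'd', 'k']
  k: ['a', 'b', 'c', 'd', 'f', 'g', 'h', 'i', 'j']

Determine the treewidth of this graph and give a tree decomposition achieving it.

Every bag has size at most 4, so the width is 4 − 1 = 3 and tw(G) ≤ 3. On the other hand G contains the 4-clique {d, e, f, h}. A clique must lie in a single bag of any decomposition, so no decomposition can have width below 3. Therefore the treewidth is 3.

Treewidth 3.
One such decomposition:
Bags: B1 = {d, f, i, k}  B2 = {d, f, h, k}  B3 = {d, e, f, h}  B4 = {a, d, f, k}  B5 = {a, d, j, k}  B6 = {a, b, j, k}  B7 = {a, c, d, k}  B8 = {a, d, g, k}
Tree: B1–B2, B2–B3, B1–B4, B4–B5, B5–B6, B5–B7, B5–B8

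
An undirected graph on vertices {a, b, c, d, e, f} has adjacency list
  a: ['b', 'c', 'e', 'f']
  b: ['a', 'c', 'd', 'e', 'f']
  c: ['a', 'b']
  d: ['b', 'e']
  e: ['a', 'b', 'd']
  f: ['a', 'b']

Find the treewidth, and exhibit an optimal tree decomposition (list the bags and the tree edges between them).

Treewidth 2.
One optimal decomposition is:
Bags: B1 = {a, b, e}  B2 = {b, d, e}  B3 = {a, b, c}  B4 = {a, b, f}
Tree: B1–B2, B1–B3, B1–B4

Each bag holds 3 vertices, so the decomposition has width 2, which upper-bounds the treewidth. For the lower bound, the 3 vertices {b, d, e} are pairwise adjacent, and any tree decomposition puts a clique entirely inside one bag — forcing width ≥ 2. Combining the bounds, tw(G) = 2.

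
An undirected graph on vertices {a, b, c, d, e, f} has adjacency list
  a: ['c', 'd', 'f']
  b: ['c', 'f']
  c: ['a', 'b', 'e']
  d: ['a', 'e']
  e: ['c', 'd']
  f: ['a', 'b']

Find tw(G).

A width-2 tree decomposition is:
Bags: B1 = {c, d, e}  B2 = {a, c, d}  B3 = {a, b, c}  B4 = {a, b, f}
Tree: B1–B2, B2–B3, B3–B4
Every bag has size at most 3, so the width is 3 − 1 = 2 and tw(G) ≤ 2. Since e–d–a–c–e is a cycle in G, G is not acyclic. Forests are exactly the graphs of treewidth ≤ 1, so tw(G) ≥ 2. The upper and lower bounds meet at 2, so that is the treewidth.

2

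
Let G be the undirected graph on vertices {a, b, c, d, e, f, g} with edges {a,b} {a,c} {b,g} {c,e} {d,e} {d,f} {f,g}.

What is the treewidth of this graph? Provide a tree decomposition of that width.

The largest bag has 3 vertices, giving width 2; this decomposition certifies tw(G) ≤ 2. The edges d–e–c–a–b–g–f–d form a cycle, so G is not a tree and its treewidth is at least 2. Therefore the treewidth is 2.

Treewidth 2.
Bags: B1 = {c, d, e}  B2 = {a, c, d}  B3 = {a, b, d}  B4 = {b, d, g}  B5 = {d, f, g}
Tree: B1–B2, B2–B3, B3–B4, B4–B5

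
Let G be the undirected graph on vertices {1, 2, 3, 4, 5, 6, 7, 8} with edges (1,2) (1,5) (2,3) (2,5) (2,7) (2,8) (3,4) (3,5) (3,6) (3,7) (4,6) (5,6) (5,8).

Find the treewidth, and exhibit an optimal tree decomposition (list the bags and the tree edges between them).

Each bag holds 3 vertices, so the decomposition has width 2, which upper-bounds the treewidth. On the other hand G contains the 3-clique {2, 5, 8}. A clique must lie in a single bag of any decomposition, so no decomposition can have width below 2. Hence tw(G) = 2 exactly.

Treewidth 2.
One such decomposition:
Bags: B1 = {2, 3, 7}  B2 = {2, 3, 5}  B3 = {2, 5, 8}  B4 = {3, 5, 6}  B5 = {1, 2, 5}  B6 = {3, 4, 6}
Tree: B1–B2, B2–B3, B2–B4, B2–B5, B4–B6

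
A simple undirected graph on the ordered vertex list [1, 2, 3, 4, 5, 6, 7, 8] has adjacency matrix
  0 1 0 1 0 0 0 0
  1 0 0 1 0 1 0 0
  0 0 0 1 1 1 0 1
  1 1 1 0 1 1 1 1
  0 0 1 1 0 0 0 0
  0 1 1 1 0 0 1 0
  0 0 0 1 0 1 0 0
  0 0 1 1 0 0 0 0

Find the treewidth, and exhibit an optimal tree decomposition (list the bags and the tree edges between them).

Treewidth 2.
One such decomposition:
Bags: B1 = {2, 4, 6}  B2 = {4, 6, 7}  B3 = {3, 4, 6}  B4 = {3, 4, 8}  B5 = {3, 4, 5}  B6 = {1, 2, 4}
Tree: B1–B2, B1–B3, B3–B4, B4–B5, B1–B6

Every bag has size at most 3, so the width is 3 − 1 = 2 and tw(G) ≤ 2. Conversely, {1, 2, 4} is a clique of size 3, and the vertices of any clique must share a bag in every tree decomposition; so some bag has ≥ 3 vertices and tw(G) ≥ 2. Hence tw(G) = 2 exactly.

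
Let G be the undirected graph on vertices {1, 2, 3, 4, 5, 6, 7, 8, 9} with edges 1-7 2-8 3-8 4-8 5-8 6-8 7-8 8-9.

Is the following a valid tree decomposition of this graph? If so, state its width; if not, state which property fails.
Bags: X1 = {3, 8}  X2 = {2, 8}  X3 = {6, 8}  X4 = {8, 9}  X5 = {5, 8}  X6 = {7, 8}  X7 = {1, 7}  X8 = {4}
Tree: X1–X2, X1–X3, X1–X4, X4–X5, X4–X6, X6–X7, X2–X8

A tree decomposition must satisfy three properties: every vertex lies in some bag; for every edge, both endpoints lie together in some bag; and for every vertex, the bags containing it form a connected subtree. Here edge (8,4) lies in no bag, so the decomposition is invalid.

No — edge (8,4) lies in no bag.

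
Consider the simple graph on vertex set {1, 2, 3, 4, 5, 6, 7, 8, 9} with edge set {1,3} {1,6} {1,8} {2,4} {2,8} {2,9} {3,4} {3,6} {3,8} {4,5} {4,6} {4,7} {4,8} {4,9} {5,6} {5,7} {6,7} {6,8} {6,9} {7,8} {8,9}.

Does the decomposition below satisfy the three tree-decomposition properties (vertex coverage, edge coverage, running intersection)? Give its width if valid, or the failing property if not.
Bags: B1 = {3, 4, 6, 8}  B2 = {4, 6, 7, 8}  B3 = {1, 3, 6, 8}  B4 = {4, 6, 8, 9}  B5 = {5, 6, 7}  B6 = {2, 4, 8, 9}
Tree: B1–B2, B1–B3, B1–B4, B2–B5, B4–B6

A tree decomposition must satisfy three properties: every vertex lies in some bag; for every edge, both endpoints lie together in some bag; and for every vertex, the bags containing it form a connected subtree. Here edge (4,5) lies in no bag, so the decomposition is invalid.

No — edge (4,5) lies in no bag.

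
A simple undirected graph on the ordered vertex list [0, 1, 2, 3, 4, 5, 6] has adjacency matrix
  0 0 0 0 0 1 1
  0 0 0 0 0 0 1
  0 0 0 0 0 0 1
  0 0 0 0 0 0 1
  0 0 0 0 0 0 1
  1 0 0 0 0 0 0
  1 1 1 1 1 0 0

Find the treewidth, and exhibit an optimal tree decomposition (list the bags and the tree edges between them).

The largest bag has 2 vertices, giving width 1; this decomposition certifies tw(G) ≤ 1. G has an edge, so its treewidth is at least 1. Hence tw(G) = 1 exactly.

Treewidth 1.
Bags: B1 = {3, 6}  B2 = {1, 6}  B3 = {2, 6}  B4 = {0, 6}  B5 = {0, 5}  B6 = {4, 6}
Tree: B1–B2, B1–B3, B3–B4, B4–B5, B4–B6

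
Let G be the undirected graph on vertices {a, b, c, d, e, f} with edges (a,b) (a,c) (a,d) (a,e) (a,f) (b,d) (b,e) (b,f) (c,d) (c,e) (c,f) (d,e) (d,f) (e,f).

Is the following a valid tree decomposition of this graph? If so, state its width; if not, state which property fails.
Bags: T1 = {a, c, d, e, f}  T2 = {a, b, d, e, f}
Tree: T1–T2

Vertex coverage: the bags together contain {a, b, c, d, e, f}, the full vertex set. Edge coverage: each edge of G has both endpoints in at least one bag. Running intersection: for every vertex, the bags containing it form a connected subtree. All three properties hold, so this is a valid tree decomposition of width max|bag| − 1 = 4, and hence tw(G) ≤ 4.

Yes; width 4.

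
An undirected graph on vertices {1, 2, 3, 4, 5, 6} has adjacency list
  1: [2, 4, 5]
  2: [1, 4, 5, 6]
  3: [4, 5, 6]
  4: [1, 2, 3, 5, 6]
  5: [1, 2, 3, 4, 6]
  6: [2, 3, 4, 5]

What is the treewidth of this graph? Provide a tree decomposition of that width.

The largest bag has 4 vertices, giving width 3; this decomposition certifies tw(G) ≤ 3. For the lower bound, the 4 vertices {1, 2, 4, 5} are pairwise adjacent, and any tree decomposition puts a clique entirely inside one bag — forcing width ≥ 3. The upper and lower bounds meet at 3, so that is the treewidth.

Treewidth 3.
One optimal decomposition is:
Bags: B1 = {3, 4, 5, 6}  B2 = {2, 4, 5, 6}  B3 = {1, 2, 4, 5}
Tree: B1–B2, B2–B3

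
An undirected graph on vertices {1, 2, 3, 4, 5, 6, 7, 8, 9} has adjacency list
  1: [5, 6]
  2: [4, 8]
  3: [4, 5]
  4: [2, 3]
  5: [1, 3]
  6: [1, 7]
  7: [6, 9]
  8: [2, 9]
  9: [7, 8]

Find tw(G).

2

A width-2 tree decomposition is:
Bags: B1 = {7, 8, 9}  B2 = {6, 7, 8}  B3 = {1, 6, 8}  B4 = {1, 5, 8}  B5 = {3, 5, 8}  B6 = {3, 4, 8}  B7 = {2, 4, 8}
Tree: B1–B2, B2–B3, B3–B4, B4–B5, B5–B6, B6–B7
The largest bag has 3 vertices, giving width 2; this decomposition certifies tw(G) ≤ 2. For the lower bound, G contains the cycle 8–9–7–6–1–5–3–4–2–8, so G is not a forest; only forests have treewidth ≤ 1, hence tw(G) ≥ 2. Hence tw(G) = 2 exactly.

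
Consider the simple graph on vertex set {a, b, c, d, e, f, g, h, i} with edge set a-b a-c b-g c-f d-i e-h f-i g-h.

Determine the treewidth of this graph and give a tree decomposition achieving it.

Every bag has size at most 2, so the width is 2 − 1 = 1 and tw(G) ≤ 1. Since G has at least one edge (e.g. e–h), it is not an edgeless graph, so tw(G) ≥ 1. The upper and lower bounds meet at 1, so that is the treewidth.

Treewidth 1.
Bags: B1 = {e, h}  B2 = {g, h}  B3 = {b, g}  B4 = {a, b}  B5 = {a, c}  B6 = {c, f}  B7 = {f, i}  B8 = {d, i}
Tree: B1–B2, B2–B3, B3–B4, B4–B5, B5–B6, B6–B7, B7–B8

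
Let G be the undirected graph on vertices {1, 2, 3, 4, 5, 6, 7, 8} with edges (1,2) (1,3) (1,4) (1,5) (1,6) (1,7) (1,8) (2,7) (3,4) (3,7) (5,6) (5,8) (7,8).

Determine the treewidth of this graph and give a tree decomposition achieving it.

Treewidth 2.
One such decomposition:
Bags: B1 = {1, 2, 7}  B2 = {1, 7, 8}  B3 = {1, 5, 8}  B4 = {1, 3, 7}  B5 = {1, 5, 6}  B6 = {1, 3, 4}
Tree: B1–B2, B2–B3, B1–B4, B3–B5, B4–B6

Every bag has size at most 3, so the width is 3 − 1 = 2 and tw(G) ≤ 2. Conversely, {1, 3, 4} is a clique of size 3, and the vertices of any clique must share a bag in every tree decomposition; so some bag has ≥ 3 vertices and tw(G) ≥ 2. Therefore the treewidth is 2.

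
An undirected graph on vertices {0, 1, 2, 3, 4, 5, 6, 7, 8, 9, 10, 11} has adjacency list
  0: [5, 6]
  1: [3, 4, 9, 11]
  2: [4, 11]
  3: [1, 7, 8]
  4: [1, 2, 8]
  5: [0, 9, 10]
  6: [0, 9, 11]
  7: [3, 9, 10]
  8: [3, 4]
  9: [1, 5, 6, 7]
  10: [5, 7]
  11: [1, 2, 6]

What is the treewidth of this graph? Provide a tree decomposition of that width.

Treewidth 3.
One optimal decomposition is:
Bags: B1 = {0, 5, 6, 10}  B2 = {5, 6, 9, 10}  B3 = {6, 7, 9, 10}  B4 = {6, 7, 9, 11}  B5 = {1, 7, 9, 11}  B6 = {1, 3, 7, 11}  B7 = {1, 2, 3, 11}  B8 = {1, 2, 3, 4}  B9 = {2, 3, 4, 8}
Tree: B1–B2, B2–B3, B3–B4, B4–B5, B5–B6, B6–B7, B7–B8, B8–B9

The largest bag has 4 vertices, giving width 3; this decomposition certifies tw(G) ≤ 3. For the lower bound: the 4 vertex sets {0,5,10}, {6}, {9}, {1,3,7,11} are disjoint, each induces a connected subgraph, and every pair is joined by at least one edge of G. Contracting each set to a single vertex therefore yields K_{4} as a minor, and since treewidth is minor-monotone, tw(G) ≥ tw(K_{4}) = 3. Therefore the treewidth is 3.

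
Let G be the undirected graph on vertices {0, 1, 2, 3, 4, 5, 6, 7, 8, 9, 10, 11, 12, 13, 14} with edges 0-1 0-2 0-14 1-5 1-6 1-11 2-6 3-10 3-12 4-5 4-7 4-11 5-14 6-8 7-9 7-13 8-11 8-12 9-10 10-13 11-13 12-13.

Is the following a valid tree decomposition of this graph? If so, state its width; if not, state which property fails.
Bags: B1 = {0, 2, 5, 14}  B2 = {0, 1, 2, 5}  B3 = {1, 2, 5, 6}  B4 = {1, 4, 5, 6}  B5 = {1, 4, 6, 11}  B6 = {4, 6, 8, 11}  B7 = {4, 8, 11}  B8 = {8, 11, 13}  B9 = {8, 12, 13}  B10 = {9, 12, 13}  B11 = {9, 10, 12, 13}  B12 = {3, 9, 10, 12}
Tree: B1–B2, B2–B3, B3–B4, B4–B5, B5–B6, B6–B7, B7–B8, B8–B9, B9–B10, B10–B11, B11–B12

A tree decomposition must satisfy three properties: every vertex lies in some bag; for every edge, both endpoints lie together in some bag; and for every vertex, the bags containing it form a connected subtree. Here vertex 7 appears in no bag, so the decomposition is invalid.

No — vertex 7 appears in no bag.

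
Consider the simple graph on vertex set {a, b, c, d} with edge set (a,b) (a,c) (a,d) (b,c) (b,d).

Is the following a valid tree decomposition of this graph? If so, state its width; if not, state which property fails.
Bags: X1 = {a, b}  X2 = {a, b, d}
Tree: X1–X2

No — vertex c appears in no bag.

A tree decomposition must satisfy three properties: every vertex lies in some bag; for every edge, both endpoints lie together in some bag; and for every vertex, the bags containing it form a connected subtree. Here vertex c appears in no bag, so the decomposition is invalid.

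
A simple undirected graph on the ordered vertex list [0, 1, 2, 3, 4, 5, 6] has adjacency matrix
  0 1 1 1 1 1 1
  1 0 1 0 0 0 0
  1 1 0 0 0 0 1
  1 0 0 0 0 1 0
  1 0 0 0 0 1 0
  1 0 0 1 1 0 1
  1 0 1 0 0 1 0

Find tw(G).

A width-2 tree decomposition is:
Bags: B1 = {0, 5, 6}  B2 = {0, 3, 5}  B3 = {0, 4, 5}  B4 = {0, 2, 6}  B5 = {0, 1, 2}
Tree: B1–B2, B2–B3, B1–B4, B4–B5
The largest bag has 3 vertices, giving width 2; this decomposition certifies tw(G) ≤ 2. On the other hand G contains the 3-clique {0, 1, 2}. A clique must lie in a single bag of any decomposition, so no decomposition can have width below 2. Combining the bounds, tw(G) = 2.

2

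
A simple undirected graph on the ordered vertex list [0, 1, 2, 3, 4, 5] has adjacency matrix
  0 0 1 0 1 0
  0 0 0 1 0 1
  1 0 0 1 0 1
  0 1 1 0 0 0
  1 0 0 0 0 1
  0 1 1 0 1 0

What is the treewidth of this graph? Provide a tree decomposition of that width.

The largest bag has 3 vertices, giving width 2; this decomposition certifies tw(G) ≤ 2. The edges 4–0–2–5–4 form a cycle, so G is not a tree and its treewidth is at least 2. Combining the bounds, tw(G) = 2.

Treewidth 2.
One such decomposition:
Bags: B1 = {0, 4, 5}  B2 = {0, 2, 5}  B3 = {1, 2, 5}  B4 = {1, 2, 3}
Tree: B1–B2, B2–B3, B3–B4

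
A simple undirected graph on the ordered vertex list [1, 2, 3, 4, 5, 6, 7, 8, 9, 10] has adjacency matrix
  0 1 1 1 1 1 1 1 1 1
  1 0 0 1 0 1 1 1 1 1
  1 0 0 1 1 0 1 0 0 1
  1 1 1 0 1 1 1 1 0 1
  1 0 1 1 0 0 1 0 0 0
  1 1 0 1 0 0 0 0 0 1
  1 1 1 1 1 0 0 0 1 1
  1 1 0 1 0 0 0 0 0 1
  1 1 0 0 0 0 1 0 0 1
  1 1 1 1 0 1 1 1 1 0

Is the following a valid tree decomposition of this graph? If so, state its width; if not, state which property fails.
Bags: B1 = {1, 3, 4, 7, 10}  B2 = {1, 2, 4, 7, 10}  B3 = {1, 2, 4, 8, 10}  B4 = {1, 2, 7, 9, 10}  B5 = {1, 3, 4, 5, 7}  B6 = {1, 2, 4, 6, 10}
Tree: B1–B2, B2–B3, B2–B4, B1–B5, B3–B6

Every vertex of G appears in some bag (union = {1, 2, 3, 4, 5, 6, 7, 8, 9, 10}); every edge is covered by a bag; and for each vertex v the set of bags containing v is connected in the bag tree. The decomposition is therefore valid. The largest bag has 5 vertices, so the width is 4.

Yes; width 4.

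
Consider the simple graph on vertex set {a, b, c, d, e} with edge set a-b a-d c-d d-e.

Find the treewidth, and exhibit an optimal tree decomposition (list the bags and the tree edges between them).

Every bag has size at most 2, so the width is 2 − 1 = 1 and tw(G) ≤ 1. Since G has at least one edge (e.g. d–e), it is not an edgeless graph, so tw(G) ≥ 1. Hence tw(G) = 1 exactly.

Treewidth 1.
Bags: B1 = {d, e}  B2 = {a, d}  B3 = {a, b}  B4 = {c, d}
Tree: B1–B2, B2–B3, B1–B4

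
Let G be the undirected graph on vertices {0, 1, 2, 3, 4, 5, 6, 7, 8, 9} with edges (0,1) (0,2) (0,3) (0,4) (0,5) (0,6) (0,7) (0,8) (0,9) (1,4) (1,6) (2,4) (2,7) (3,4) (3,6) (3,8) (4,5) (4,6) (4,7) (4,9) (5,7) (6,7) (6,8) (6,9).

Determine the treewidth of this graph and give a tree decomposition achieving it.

The largest bag has 4 vertices, giving width 3; this decomposition certifies tw(G) ≤ 3. For the lower bound, the 4 vertices {0, 3, 6, 8} are pairwise adjacent, and any tree decomposition puts a clique entirely inside one bag — forcing width ≥ 3. Therefore the treewidth is 3.

Treewidth 3.
Bags: B1 = {0, 3, 4, 6}  B2 = {0, 4, 6, 9}  B3 = {0, 3, 6, 8}  B4 = {0, 4, 6, 7}  B5 = {0, 1, 4, 6}  B6 = {0, 2, 4, 7}  B7 = {0, 4, 5, 7}
Tree: B1–B2, B1–B3, B1–B4, B2–B5, B4–B6, B6–B7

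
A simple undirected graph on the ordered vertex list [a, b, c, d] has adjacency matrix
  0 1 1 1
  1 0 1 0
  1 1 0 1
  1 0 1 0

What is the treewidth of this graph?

2

A width-2 tree decomposition is:
Bags: B1 = {a, c, d}  B2 = {a, b, c}
Tree: B1–B2
Every bag has size at most 3, so the width is 3 − 1 = 2 and tw(G) ≤ 2. On the other hand G contains the 3-clique {a, c, d}. A clique must lie in a single bag of any decomposition, so no decomposition can have width below 2. The upper and lower bounds meet at 2, so that is the treewidth.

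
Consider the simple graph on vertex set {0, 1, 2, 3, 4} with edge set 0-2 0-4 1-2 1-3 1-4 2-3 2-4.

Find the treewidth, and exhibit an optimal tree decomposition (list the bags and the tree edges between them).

The largest bag has 3 vertices, giving width 2; this decomposition certifies tw(G) ≤ 2. On the other hand G contains the 3-clique {0, 2, 4}. A clique must lie in a single bag of any decomposition, so no decomposition can have width below 2. Combining the bounds, tw(G) = 2.

Treewidth 2.
One such decomposition:
Bags: B1 = {0, 2, 4}  B2 = {1, 2, 4}  B3 = {1, 2, 3}
Tree: B1–B2, B2–B3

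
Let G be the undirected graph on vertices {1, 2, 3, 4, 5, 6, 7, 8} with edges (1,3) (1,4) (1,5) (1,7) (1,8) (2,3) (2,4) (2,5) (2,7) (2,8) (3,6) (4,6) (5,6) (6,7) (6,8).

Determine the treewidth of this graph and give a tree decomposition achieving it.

The largest bag has 4 vertices, giving width 3; this decomposition certifies tw(G) ≤ 3. For the lower bound: the 4 vertex sets {6,8}, {1,3}, {2}, {7} are disjoint, each induces a connected subgraph, and every pair is joined by at least one edge of G. Contracting each set to a single vertex therefore yields K_{4} as a minor, and since treewidth is minor-monotone, tw(G) ≥ tw(K_{4}) = 3. Combining the bounds, tw(G) = 3.

Treewidth 3.
One such decomposition:
Bags: B1 = {1, 2, 6, 8}  B2 = {1, 2, 3, 6}  B3 = {1, 2, 6, 7}  B4 = {1, 2, 4, 6}  B5 = {1, 2, 5, 6}
Tree: B1–B2, B2–B3, B3–B4, B4–B5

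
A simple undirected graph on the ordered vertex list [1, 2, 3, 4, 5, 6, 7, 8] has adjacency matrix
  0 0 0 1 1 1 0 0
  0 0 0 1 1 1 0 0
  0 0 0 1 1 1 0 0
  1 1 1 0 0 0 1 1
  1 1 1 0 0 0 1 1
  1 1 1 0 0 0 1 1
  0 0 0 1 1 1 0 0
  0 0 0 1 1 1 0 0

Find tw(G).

A width-3 tree decomposition is:
Bags: B1 = {4, 5, 6, 8}  B2 = {3, 4, 5, 6}  B3 = {2, 4, 5, 6}  B4 = {1, 4, 5, 6}  B5 = {4, 5, 6, 7}
Tree: B1–B2, B2–B3, B3–B4, B4–B5
Each bag holds 4 vertices, so the decomposition has width 3, which upper-bounds the treewidth. For the lower bound: the 4 vertex sets {4,8}, {3,6}, {5}, {2} are disjoint, each induces a connected subgraph, and every pair is joined by at least one edge of G. Contracting each set to a single vertex therefore yields K_{4} as a minor, and since treewidth is minor-monotone, tw(G) ≥ tw(K_{4}) = 3. Combining the bounds, tw(G) = 3.

3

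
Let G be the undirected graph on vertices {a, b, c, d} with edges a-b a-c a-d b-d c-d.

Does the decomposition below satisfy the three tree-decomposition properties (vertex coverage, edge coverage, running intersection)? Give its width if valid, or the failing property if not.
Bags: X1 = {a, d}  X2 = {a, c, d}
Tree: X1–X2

A tree decomposition must satisfy three properties: every vertex lies in some bag; for every edge, both endpoints lie together in some bag; and for every vertex, the bags containing it form a connected subtree. Here vertex b appears in no bag, so the decomposition is invalid.

No — vertex b appears in no bag.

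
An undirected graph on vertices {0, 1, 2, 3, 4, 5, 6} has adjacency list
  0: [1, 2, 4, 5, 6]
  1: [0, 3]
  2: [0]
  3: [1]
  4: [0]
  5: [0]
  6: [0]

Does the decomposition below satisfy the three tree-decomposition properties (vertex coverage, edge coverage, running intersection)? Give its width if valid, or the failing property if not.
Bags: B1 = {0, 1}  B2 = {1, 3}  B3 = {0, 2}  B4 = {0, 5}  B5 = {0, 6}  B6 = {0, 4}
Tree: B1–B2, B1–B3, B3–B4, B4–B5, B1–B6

Yes; width 1.

Checking the three conditions: (i) the bags cover all of {0, 1, 2, 3, 4, 5, 6}; (ii) for each edge, some bag contains both endpoints; (iii) the bags containing any fixed vertex form a subtree. All hold, so the decomposition is valid with width 2 − 1 = 1.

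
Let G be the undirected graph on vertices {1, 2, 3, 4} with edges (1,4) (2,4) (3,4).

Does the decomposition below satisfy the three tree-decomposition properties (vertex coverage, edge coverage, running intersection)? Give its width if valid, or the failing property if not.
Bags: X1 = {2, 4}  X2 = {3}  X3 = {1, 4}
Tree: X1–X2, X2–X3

A tree decomposition must satisfy three properties: every vertex lies in some bag; for every edge, both endpoints lie together in some bag; and for every vertex, the bags containing it form a connected subtree. Here edge (4,3) lies in no bag, so the decomposition is invalid.

No — edge (4,3) lies in no bag.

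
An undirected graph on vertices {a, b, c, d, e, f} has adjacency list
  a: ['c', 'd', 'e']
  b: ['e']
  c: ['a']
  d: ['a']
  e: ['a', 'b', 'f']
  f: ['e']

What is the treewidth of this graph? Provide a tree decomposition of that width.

Treewidth 1.
One optimal decomposition is:
Bags: B1 = {a, e}  B2 = {b, e}  B3 = {a, c}  B4 = {e, f}  B5 = {a, d}
Tree: B1–B2, B1–B3, B1–B4, B1–B5

The largest bag has 2 vertices, giving width 1; this decomposition certifies tw(G) ≤ 1. G has an edge, so its treewidth is at least 1. Hence tw(G) = 1 exactly.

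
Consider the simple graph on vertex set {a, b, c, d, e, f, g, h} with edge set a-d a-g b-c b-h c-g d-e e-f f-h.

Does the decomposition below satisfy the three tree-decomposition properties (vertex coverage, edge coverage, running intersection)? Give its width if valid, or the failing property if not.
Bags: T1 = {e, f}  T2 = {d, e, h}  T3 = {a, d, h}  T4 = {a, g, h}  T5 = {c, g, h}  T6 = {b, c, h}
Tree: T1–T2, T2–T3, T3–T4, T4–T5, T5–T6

A tree decomposition must satisfy three properties: every vertex lies in some bag; for every edge, both endpoints lie together in some bag; and for every vertex, the bags containing it form a connected subtree. Here edge (h,f) lies in no bag, so the decomposition is invalid.

No — edge (h,f) lies in no bag.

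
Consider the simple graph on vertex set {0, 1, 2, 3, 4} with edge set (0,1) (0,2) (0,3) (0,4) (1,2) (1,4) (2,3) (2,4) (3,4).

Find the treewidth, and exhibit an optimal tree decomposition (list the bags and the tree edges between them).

Each bag holds 4 vertices, so the decomposition has width 3, which upper-bounds the treewidth. For the lower bound, the 4 vertices {0, 1, 2, 4} are pairwise adjacent, and any tree decomposition puts a clique entirely inside one bag — forcing width ≥ 3. Therefore the treewidth is 3.

Treewidth 3.
Bags: B1 = {0, 1, 2, 4}  B2 = {0, 2, 3, 4}
Tree: B1–B2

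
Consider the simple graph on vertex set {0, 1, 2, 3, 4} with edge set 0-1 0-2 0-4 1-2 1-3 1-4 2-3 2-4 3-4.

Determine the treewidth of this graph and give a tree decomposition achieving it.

Treewidth 3.
One optimal decomposition is:
Bags: B1 = {0, 1, 2, 4}  B2 = {1, 2, 3, 4}
Tree: B1–B2

Every bag has size at most 4, so the width is 4 − 1 = 3 and tw(G) ≤ 3. On the other hand G contains the 4-clique {0, 1, 2, 4}. A clique must lie in a single bag of any decomposition, so no decomposition can have width below 3. Combining the bounds, tw(G) = 3.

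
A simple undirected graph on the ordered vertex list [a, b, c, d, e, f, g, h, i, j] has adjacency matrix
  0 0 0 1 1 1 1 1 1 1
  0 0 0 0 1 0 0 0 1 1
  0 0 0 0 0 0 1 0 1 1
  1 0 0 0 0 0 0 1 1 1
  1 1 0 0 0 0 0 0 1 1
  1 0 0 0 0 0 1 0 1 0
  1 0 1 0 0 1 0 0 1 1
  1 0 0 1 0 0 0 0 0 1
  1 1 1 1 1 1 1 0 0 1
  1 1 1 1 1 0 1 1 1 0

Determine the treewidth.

3

A width-3 tree decomposition is:
Bags: B1 = {a, f, g, i}  B2 = {a, g, i, j}  B3 = {a, e, i, j}  B4 = {c, g, i, j}  B5 = {a, d, i, j}  B6 = {b, e, i, j}  B7 = {a, d, h, j}
Tree: B1–B2, B2–B3, B2–B4, B3–B5, B3–B6, B5–B7
The largest bag has 4 vertices, giving width 3; this decomposition certifies tw(G) ≤ 3. On the other hand G contains the 4-clique {a, d, h, j}. A clique must lie in a single bag of any decomposition, so no decomposition can have width below 3. Hence tw(G) = 3 exactly.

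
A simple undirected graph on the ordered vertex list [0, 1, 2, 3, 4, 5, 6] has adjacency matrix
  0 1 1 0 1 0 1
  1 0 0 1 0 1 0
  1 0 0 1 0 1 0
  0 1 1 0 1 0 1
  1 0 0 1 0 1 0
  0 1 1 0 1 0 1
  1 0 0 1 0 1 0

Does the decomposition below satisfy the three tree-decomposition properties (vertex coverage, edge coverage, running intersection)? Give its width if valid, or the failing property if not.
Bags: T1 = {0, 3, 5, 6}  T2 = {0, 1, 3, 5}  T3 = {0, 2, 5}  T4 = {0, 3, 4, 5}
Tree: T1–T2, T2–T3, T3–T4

A tree decomposition must satisfy three properties: every vertex lies in some bag; for every edge, both endpoints lie together in some bag; and for every vertex, the bags containing it form a connected subtree. Here edge (3,2) lies in no bag, so the decomposition is invalid.

No — edge (3,2) lies in no bag.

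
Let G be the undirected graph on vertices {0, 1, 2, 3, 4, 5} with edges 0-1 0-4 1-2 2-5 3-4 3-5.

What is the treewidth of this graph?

A width-2 tree decomposition is:
Bags: B1 = {3, 4, 5}  B2 = {2, 4, 5}  B3 = {1, 2, 4}  B4 = {0, 1, 4}
Tree: B1–B2, B2–B3, B3–B4
Each bag holds 3 vertices, so the decomposition has width 2, which upper-bounds the treewidth. Since 4–3–5–2–1–0–4 is a cycle in G, G is not acyclic. Forests are exactly the graphs of treewidth ≤ 1, so tw(G) ≥ 2. Combining the bounds, tw(G) = 2.

2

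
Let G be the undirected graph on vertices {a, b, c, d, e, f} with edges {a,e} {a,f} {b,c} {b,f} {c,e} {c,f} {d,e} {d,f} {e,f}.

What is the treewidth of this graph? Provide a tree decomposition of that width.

Treewidth 2.
Bags: B1 = {c, e, f}  B2 = {d, e, f}  B3 = {b, c, f}  B4 = {a, e, f}
Tree: B1–B2, B1–B3, B2–B4

The largest bag has 3 vertices, giving width 2; this decomposition certifies tw(G) ≤ 2. For the lower bound, the 3 vertices {d, e, f} are pairwise adjacent, and any tree decomposition puts a clique entirely inside one bag — forcing width ≥ 2. Hence tw(G) = 2 exactly.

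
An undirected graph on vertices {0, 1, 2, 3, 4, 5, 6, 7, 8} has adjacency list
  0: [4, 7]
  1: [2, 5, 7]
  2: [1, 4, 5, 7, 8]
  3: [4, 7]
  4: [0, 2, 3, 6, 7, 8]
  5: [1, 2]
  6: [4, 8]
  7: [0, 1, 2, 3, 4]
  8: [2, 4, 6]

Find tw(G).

2

A width-2 tree decomposition is:
Bags: B1 = {1, 2, 5}  B2 = {1, 2, 7}  B3 = {2, 4, 7}  B4 = {2, 4, 8}  B5 = {3, 4, 7}  B6 = {0, 4, 7}  B7 = {4, 6, 8}
Tree: B1–B2, B2–B3, B3–B4, B3–B5, B5–B6, B4–B7
Each bag holds 3 vertices, so the decomposition has width 2, which upper-bounds the treewidth. Conversely, {1, 2, 5} is a clique of size 3, and the vertices of any clique must share a bag in every tree decomposition; so some bag has ≥ 3 vertices and tw(G) ≥ 2. The upper and lower bounds meet at 2, so that is the treewidth.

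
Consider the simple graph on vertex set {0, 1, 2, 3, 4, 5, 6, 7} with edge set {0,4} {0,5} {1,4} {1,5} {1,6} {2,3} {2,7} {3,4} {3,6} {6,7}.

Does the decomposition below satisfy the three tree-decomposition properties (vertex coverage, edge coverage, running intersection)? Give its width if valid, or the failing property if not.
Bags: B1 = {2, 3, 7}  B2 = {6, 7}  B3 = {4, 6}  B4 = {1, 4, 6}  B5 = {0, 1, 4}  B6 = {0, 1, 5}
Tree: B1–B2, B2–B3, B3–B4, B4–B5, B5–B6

A tree decomposition must satisfy three properties: every vertex lies in some bag; for every edge, both endpoints lie together in some bag; and for every vertex, the bags containing it form a connected subtree. Here edge (3,6) lies in no bag, so the decomposition is invalid.

No — edge (3,6) lies in no bag.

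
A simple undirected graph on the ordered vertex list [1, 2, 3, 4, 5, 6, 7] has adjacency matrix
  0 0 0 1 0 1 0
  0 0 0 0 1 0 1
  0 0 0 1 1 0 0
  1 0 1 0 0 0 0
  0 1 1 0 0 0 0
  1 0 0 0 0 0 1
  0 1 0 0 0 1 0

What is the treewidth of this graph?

2

A width-2 tree decomposition is:
Bags: B1 = {1, 3, 4}  B2 = {1, 3, 6}  B3 = {3, 6, 7}  B4 = {2, 3, 7}  B5 = {2, 3, 5}
Tree: B1–B2, B2–B3, B3–B4, B4–B5
Every bag has size at most 3, so the width is 3 − 1 = 2 and tw(G) ≤ 2. Since 3–4–1–6–7–2–5–3 is a cycle in G, G is not acyclic. Forests are exactly the graphs of treewidth ≤ 1, so tw(G) ≥ 2. Combining the bounds, tw(G) = 2.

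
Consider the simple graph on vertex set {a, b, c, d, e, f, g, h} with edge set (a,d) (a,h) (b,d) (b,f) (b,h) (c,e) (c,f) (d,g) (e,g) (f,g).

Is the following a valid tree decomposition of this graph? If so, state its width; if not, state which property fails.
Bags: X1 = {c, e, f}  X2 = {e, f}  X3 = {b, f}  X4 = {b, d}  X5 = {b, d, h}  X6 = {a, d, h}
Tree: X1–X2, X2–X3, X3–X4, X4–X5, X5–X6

No — vertex g appears in no bag.

A tree decomposition must satisfy three properties: every vertex lies in some bag; for every edge, both endpoints lie together in some bag; and for every vertex, the bags containing it form a connected subtree. Here vertex g appears in no bag, so the decomposition is invalid.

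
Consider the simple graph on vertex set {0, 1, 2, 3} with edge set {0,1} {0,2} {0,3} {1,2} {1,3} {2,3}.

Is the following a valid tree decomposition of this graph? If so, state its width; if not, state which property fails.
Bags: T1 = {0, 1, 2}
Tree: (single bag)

A tree decomposition must satisfy three properties: every vertex lies in some bag; for every edge, both endpoints lie together in some bag; and for every vertex, the bags containing it form a connected subtree. Here vertex 3 appears in no bag, so the decomposition is invalid.

No — vertex 3 appears in no bag.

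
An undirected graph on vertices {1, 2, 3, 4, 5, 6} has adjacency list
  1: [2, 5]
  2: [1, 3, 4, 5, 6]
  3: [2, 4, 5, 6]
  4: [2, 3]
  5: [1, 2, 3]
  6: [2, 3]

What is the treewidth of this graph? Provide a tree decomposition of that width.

Treewidth 2.
One optimal decomposition is:
Bags: B1 = {2, 3, 5}  B2 = {2, 3, 6}  B3 = {1, 2, 5}  B4 = {2, 3, 4}
Tree: B1–B2, B1–B3, B1–B4

Every bag has size at most 3, so the width is 3 − 1 = 2 and tw(G) ≤ 2. Conversely, {1, 2, 5} is a clique of size 3, and the vertices of any clique must share a bag in every tree decomposition; so some bag has ≥ 3 vertices and tw(G) ≥ 2. Therefore the treewidth is 2.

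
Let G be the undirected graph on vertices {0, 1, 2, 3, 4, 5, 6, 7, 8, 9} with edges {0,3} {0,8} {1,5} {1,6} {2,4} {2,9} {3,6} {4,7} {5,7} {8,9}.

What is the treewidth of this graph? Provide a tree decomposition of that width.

The largest bag has 3 vertices, giving width 2; this decomposition certifies tw(G) ≤ 2. For the lower bound, G contains the cycle 4–7–5–1–6–3–0–8–9–2–4, so G is not a forest; only forests have treewidth ≤ 1, hence tw(G) ≥ 2. Hence tw(G) = 2 exactly.

Treewidth 2.
Bags: B1 = {4, 5, 7}  B2 = {1, 4, 5}  B3 = {1, 4, 6}  B4 = {3, 4, 6}  B5 = {0, 3, 4}  B6 = {0, 4, 8}  B7 = {4, 8, 9}  B8 = {2, 4, 9}
Tree: B1–B2, B2–B3, B3–B4, B4–B5, B5–B6, B6–B7, B7–B8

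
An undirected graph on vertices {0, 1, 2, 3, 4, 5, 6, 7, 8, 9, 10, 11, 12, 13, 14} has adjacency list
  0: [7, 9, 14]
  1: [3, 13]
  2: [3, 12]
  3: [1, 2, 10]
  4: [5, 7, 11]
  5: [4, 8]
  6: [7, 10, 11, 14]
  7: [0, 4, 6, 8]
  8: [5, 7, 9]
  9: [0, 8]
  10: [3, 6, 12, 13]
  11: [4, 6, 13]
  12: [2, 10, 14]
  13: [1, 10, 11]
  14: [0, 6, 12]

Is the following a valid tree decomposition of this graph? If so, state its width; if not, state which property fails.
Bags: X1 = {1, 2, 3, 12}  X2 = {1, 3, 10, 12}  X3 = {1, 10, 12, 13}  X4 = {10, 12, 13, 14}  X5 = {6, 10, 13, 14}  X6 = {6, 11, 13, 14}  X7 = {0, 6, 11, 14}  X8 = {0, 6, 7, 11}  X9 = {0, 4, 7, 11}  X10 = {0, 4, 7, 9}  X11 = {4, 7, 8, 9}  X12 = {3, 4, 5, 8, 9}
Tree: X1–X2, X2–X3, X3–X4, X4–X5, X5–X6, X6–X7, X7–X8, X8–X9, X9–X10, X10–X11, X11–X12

A tree decomposition must satisfy three properties: every vertex lies in some bag; for every edge, both endpoints lie together in some bag; and for every vertex, the bags containing it form a connected subtree. Here bags containing vertex 3 are not connected in the tree, so the decomposition is invalid.

No — bags containing vertex 3 are not connected in the tree.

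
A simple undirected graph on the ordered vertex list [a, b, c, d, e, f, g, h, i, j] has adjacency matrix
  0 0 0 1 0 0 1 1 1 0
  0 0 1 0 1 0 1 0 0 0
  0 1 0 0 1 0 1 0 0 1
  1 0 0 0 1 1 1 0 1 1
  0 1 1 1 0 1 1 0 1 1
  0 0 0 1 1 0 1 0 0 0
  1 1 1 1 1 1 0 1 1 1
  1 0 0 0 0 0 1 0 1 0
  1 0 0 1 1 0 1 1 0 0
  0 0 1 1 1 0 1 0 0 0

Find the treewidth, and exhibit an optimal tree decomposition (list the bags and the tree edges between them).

Each bag holds 4 vertices, so the decomposition has width 3, which upper-bounds the treewidth. On the other hand G contains the 4-clique {d, e, g, j}. A clique must lie in a single bag of any decomposition, so no decomposition can have width below 3. Hence tw(G) = 3 exactly.

Treewidth 3.
Bags: B1 = {d, e, g, i}  B2 = {d, e, g, j}  B3 = {c, e, g, j}  B4 = {a, d, g, i}  B5 = {d, e, f, g}  B6 = {a, g, h, i}  B7 = {b, c, e, g}
Tree: B1–B2, B2–B3, B1–B4, B2–B5, B4–B6, B3–B7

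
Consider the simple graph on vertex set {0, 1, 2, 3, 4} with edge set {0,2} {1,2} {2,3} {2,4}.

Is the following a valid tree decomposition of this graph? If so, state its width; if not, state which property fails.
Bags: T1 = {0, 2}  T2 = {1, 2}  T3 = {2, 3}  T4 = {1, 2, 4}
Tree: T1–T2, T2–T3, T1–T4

No — bags containing vertex 1 are not connected in the tree.

A tree decomposition must satisfy three properties: every vertex lies in some bag; for every edge, both endpoints lie together in some bag; and for every vertex, the bags containing it form a connected subtree. Here bags containing vertex 1 are not connected in the tree, so the decomposition is invalid.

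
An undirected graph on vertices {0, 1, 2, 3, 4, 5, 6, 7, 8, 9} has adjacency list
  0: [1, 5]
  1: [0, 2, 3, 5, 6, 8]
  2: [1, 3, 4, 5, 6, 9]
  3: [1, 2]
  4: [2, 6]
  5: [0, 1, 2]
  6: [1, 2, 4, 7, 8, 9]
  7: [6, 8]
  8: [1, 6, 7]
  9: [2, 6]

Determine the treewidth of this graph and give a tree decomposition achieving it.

Each bag holds 3 vertices, so the decomposition has width 2, which upper-bounds the treewidth. For the lower bound, the 3 vertices {0, 1, 5} are pairwise adjacent, and any tree decomposition puts a clique entirely inside one bag — forcing width ≥ 2. Hence tw(G) = 2 exactly.

Treewidth 2.
One optimal decomposition is:
Bags: B1 = {1, 2, 5}  B2 = {1, 2, 6}  B3 = {2, 6, 9}  B4 = {1, 6, 8}  B5 = {2, 4, 6}  B6 = {6, 7, 8}  B7 = {0, 1, 5}  B8 = {1, 2, 3}
Tree: B1–B2, B2–B3, B2–B4, B2–B5, B4–B6, B1–B7, B1–B8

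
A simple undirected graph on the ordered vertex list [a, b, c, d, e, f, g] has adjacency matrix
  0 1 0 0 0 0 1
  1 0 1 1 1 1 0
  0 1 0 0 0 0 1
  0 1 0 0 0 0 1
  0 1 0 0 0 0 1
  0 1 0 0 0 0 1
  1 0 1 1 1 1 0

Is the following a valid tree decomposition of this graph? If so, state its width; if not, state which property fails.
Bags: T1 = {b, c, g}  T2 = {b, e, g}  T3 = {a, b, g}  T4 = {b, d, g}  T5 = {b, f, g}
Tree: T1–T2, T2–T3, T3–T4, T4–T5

Yes; width 2.

Every vertex of G appears in some bag (union = {a, b, c, d, e, f, g}); every edge is covered by a bag; and for each vertex v the set of bags containing v is connected in the bag tree. The decomposition is therefore valid. The largest bag has 3 vertices, so the width is 2.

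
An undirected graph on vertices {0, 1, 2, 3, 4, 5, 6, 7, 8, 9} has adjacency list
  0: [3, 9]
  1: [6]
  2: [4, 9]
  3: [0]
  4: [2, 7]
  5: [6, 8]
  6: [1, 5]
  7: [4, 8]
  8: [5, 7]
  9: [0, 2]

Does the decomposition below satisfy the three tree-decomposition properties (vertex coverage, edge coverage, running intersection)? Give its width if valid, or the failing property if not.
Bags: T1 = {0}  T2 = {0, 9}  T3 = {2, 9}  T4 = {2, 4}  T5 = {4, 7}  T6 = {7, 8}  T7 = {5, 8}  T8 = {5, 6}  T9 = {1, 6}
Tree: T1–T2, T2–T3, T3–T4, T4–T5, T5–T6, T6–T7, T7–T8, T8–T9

No — vertex 3 appears in no bag.

A tree decomposition must satisfy three properties: every vertex lies in some bag; for every edge, both endpoints lie together in some bag; and for every vertex, the bags containing it form a connected subtree. Here vertex 3 appears in no bag, so the decomposition is invalid.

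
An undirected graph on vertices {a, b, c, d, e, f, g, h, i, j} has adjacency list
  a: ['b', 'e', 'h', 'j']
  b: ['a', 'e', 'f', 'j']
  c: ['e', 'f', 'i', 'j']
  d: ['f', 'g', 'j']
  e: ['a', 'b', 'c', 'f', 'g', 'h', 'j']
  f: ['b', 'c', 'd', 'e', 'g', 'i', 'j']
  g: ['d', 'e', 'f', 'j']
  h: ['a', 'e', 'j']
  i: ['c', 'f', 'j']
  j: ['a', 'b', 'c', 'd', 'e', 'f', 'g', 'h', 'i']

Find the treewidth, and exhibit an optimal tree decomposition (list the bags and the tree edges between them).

Every bag has size at most 4, so the width is 4 − 1 = 3 and tw(G) ≤ 3. On the other hand G contains the 4-clique {a, e, h, j}. A clique must lie in a single bag of any decomposition, so no decomposition can have width below 3. Therefore the treewidth is 3.

Treewidth 3.
One such decomposition:
Bags: B1 = {e, f, g, j}  B2 = {b, e, f, j}  B3 = {a, b, e, j}  B4 = {d, f, g, j}  B5 = {c, e, f, j}  B6 = {a, e, h, j}  B7 = {c, f, i, j}
Tree: B1–B2, B2–B3, B1–B4, B2–B5, B3–B6, B5–B7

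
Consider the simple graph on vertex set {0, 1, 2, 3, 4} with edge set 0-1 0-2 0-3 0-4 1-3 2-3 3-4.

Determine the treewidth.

2

A width-2 tree decomposition is:
Bags: B1 = {0, 3, 4}  B2 = {0, 1, 3}  B3 = {0, 2, 3}
Tree: B1–B2, B2–B3
Each bag holds 3 vertices, so the decomposition has width 2, which upper-bounds the treewidth. On the other hand G contains the 3-clique {0, 1, 3}. A clique must lie in a single bag of any decomposition, so no decomposition can have width below 2. The upper and lower bounds meet at 2, so that is the treewidth.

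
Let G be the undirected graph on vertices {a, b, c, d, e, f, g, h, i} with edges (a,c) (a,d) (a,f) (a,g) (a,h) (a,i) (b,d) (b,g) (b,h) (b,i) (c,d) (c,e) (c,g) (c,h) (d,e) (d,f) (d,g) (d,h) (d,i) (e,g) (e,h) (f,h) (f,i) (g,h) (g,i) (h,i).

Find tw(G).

A width-4 tree decomposition is:
Bags: B1 = {a, c, d, g, h}  B2 = {a, d, g, h, i}  B3 = {a, d, f, h, i}  B4 = {c, d, e, g, h}  B5 = {b, d, g, h, i}
Tree: B1–B2, B2–B3, B1–B4, B2–B5
The largest bag has 5 vertices, giving width 4; this decomposition certifies tw(G) ≤ 4. On the other hand G contains the 5-clique {c, d, e, g, h}. A clique must lie in a single bag of any decomposition, so no decomposition can have width below 4. Hence tw(G) = 4 exactly.

4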